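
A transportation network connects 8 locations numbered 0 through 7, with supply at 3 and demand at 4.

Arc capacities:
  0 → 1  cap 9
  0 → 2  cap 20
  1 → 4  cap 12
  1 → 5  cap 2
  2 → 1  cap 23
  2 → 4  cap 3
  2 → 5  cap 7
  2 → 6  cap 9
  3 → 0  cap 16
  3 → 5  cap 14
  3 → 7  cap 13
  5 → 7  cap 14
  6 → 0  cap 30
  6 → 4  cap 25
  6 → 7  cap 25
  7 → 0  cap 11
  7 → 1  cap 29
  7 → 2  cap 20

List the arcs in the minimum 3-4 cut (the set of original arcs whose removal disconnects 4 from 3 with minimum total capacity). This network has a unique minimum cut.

augment #1: 3→0→1→4 push 9
augment #2: 3→0→2→4 push 3
augment #3: 3→7→1→4 push 3
augment #4: 3→0→2→6→4 push 4
augment #5: 3→7→2→6→4 push 5
max flow = 24; residual-reachable set from 3 gives S-side
cut edges (S→T): {(1,4), (2,4), (2,6)} total cap 24

Min-cut arcs: {(1,4), (2,4), (2,6)} (total capacity 24)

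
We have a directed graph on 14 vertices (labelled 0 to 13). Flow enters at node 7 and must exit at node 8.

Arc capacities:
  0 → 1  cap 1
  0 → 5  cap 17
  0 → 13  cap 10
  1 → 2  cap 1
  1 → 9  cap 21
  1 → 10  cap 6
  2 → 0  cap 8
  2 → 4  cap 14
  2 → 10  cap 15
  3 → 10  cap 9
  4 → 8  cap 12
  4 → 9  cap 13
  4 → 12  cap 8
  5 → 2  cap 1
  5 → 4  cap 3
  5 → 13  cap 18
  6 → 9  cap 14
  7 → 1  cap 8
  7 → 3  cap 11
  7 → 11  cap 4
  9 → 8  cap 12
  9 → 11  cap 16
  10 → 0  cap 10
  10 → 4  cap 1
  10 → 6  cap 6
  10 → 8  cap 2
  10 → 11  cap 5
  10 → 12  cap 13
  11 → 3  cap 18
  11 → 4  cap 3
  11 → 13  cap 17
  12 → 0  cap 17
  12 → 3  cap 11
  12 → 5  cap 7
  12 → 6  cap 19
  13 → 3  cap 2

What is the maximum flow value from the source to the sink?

Maximum flow value: 20

augment #1: 7→1→9→8 bottleneck 8, total now 8
augment #2: 7→3→10→8 bottleneck 2, total now 10
augment #3: 7→11→4→8 bottleneck 3, total now 13
augment #4: 7→3→10→4→8 bottleneck 1, total now 14
augment #5: 7→3→10→6→9→8 bottleneck 4, total now 18
augment #6: 7→3→10→0→5→4→8 bottleneck 2, total now 20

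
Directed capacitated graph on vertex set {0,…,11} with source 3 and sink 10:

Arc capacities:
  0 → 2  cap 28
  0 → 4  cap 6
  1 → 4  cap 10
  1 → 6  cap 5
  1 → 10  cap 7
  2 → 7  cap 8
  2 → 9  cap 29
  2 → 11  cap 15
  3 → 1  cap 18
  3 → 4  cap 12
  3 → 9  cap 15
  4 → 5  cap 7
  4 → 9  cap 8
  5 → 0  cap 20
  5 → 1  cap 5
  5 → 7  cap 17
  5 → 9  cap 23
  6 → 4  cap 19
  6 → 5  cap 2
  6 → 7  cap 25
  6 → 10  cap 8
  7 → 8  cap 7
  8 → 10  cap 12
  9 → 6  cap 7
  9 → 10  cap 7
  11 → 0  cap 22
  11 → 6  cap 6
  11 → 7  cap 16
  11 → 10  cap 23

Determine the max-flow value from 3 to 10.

augment #1: 3→1→10 bottleneck 7, total now 7
augment #2: 3→9→10 bottleneck 7, total now 14
augment #3: 3→1→6→10 bottleneck 5, total now 19
augment #4: 3→9→6→10 bottleneck 3, total now 22
augment #5: 3→4→5→7→8→10 bottleneck 7, total now 29
augment #6: 3→9→6→5→0→2→11→10 bottleneck 2, total now 31
augment #7: 3→9→6→7→5→0→2→11→10 bottleneck 2, total now 33

Maximum flow value: 33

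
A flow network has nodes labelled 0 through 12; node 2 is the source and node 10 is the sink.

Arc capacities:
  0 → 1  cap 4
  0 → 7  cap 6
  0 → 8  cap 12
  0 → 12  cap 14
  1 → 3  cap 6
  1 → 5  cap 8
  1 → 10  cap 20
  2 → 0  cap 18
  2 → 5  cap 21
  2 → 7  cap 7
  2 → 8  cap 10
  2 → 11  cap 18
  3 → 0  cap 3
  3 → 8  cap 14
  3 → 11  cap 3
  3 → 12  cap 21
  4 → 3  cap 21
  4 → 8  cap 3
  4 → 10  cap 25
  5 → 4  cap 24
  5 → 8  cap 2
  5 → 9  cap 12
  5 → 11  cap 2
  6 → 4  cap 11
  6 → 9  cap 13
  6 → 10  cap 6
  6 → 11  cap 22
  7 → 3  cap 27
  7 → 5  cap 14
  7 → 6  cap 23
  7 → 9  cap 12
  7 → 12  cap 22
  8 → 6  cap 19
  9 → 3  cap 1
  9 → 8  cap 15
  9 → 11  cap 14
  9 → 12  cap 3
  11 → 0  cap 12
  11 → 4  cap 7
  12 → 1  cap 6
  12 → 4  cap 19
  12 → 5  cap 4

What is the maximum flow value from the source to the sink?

augment #1: 2→0→1→10 bottleneck 4, total now 4
augment #2: 2→5→4→10 bottleneck 21, total now 25
augment #3: 2→7→6→10 bottleneck 6, total now 31
augment #4: 2→11→4→10 bottleneck 4, total now 35
augment #5: 2→0→12→1→10 bottleneck 6, total now 41

Maximum flow value: 41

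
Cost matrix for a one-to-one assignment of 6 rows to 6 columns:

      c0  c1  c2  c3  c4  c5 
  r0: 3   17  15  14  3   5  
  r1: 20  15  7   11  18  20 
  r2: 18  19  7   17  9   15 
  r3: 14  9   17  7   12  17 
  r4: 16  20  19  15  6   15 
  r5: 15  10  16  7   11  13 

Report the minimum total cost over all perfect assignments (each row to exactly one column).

optimal assignment: row0→col0 (cost 3), row1→col2 (cost 7), row2→col5 (cost 15), row3→col1 (cost 9), row4→col4 (cost 6), row5→col3 (cost 7)
total = 3 + 7 + 15 + 9 + 6 + 7 = 47

Minimum assignment cost: 47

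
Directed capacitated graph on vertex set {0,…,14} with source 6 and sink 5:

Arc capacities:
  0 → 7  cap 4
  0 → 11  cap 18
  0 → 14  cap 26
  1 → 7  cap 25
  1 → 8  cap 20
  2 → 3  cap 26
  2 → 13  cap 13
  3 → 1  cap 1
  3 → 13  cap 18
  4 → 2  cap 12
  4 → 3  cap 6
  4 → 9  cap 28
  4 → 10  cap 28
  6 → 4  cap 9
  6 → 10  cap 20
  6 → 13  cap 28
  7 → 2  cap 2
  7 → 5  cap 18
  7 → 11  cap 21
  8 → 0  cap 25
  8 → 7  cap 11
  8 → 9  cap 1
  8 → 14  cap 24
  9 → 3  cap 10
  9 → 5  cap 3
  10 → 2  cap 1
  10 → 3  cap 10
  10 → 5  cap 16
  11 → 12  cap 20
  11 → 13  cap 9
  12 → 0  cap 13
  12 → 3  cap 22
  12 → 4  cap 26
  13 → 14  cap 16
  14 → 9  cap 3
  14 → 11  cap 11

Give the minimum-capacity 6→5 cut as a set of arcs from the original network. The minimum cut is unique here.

augment #1: 6→10→5 push 16
augment #2: 6→4→9→5 push 3
augment #3: 6→4→3→1→7→5 push 1
augment #4: 6→13→14→11→12→0→7→5 push 4
max flow = 24; residual-reachable set from 6 gives S-side
cut edges (S→T): {(0,7), (3,1), (9,5), (10,5)} total cap 24

Min-cut arcs: {(0,7), (3,1), (9,5), (10,5)} (total capacity 24)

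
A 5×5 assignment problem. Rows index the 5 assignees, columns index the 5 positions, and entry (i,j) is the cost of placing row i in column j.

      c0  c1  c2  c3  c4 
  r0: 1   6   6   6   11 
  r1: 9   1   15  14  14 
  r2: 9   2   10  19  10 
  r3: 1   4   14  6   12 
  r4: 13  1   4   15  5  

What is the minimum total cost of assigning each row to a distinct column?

one of 2 optimal assignments: row0→col0 (cost 1), row1→col1 (cost 1), row2→col4 (cost 10), row3→col3 (cost 6), row4→col2 (cost 4)
total = 1 + 1 + 10 + 6 + 4 = 22

Minimum assignment cost: 22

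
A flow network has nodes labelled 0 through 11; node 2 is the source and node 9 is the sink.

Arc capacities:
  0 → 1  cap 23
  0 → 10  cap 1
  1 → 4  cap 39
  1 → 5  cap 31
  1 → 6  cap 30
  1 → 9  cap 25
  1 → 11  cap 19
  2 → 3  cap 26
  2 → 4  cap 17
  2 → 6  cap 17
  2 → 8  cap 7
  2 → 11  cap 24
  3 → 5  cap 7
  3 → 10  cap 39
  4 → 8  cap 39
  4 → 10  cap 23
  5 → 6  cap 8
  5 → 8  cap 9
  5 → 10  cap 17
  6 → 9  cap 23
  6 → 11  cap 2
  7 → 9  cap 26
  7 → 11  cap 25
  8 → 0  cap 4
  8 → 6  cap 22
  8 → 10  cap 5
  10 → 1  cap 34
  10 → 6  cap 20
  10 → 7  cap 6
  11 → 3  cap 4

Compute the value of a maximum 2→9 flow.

Maximum flow value: 54

augment #1: 2→6→9 bottleneck 17, total now 17
augment #2: 2→8→6→9 bottleneck 6, total now 23
augment #3: 2→3→10→1→9 bottleneck 25, total now 48
augment #4: 2→3→10→7→9 bottleneck 1, total now 49
augment #5: 2→4→10→7→9 bottleneck 5, total now 54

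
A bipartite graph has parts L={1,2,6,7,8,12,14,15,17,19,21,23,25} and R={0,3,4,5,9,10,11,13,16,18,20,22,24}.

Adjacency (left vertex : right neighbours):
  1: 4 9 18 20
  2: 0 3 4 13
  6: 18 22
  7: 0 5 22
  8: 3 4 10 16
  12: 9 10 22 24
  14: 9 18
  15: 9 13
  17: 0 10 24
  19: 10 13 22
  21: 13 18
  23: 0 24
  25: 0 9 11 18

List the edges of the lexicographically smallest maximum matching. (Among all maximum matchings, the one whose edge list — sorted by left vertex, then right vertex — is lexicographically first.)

Lex-smallest maximum matching: {(1,4), (2,3), (6,18), (7,5), (8,16), (12,10), (14,9), (15,13), (17,0), (19,22), (23,24), (25,11)}

|M| = 12 (so the lex-smallest maximum matching has 12 edges)
process left vertices in ascending order; for each, take the smallest-labelled available neighbour that still permits 12 edges overall, or leave it unmatched if none does
lex-smallest matching: {1-4, 2-3, 6-18, 7-5, 8-16, 12-10, 14-9, 15-13, 17-0, 19-22, 23-24, 25-11}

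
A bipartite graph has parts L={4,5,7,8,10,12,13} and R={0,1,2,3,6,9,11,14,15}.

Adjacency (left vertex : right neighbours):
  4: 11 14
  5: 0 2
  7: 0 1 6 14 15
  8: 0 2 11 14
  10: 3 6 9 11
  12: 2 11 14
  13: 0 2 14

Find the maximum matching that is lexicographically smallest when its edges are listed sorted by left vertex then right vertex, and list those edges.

Lex-smallest maximum matching: {(4,11), (5,0), (7,1), (8,2), (10,3), (12,14)}

|M| = 6 (so the lex-smallest maximum matching has 6 edges)
process left vertices in ascending order; for each, take the smallest-labelled available neighbour that still permits 6 edges overall, or leave it unmatched if none does
lex-smallest matching: {4-11, 5-0, 7-1, 8-2, 10-3, 12-14}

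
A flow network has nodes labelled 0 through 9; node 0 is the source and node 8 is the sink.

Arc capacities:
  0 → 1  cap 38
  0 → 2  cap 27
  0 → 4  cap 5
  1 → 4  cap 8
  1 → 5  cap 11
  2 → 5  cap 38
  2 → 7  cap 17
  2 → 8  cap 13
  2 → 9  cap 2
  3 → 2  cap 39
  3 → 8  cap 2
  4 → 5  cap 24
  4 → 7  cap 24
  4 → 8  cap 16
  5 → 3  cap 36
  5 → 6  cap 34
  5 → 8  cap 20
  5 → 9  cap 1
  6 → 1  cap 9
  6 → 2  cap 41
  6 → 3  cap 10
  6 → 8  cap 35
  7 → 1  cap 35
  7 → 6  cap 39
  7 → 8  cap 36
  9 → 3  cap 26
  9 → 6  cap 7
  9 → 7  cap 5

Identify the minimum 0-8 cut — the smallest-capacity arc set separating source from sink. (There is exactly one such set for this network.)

Min-cut arcs: {(0,2), (0,4), (1,4), (1,5)} (total capacity 51)

augment #1: 0→2→8 push 13
augment #2: 0→4→8 push 5
augment #3: 0→1→4→8 push 8
augment #4: 0→1→5→8 push 11
augment #5: 0→2→5→8 push 9
augment #6: 0→2→7→8 push 5
max flow = 51; residual-reachable set from 0 gives S-side
cut edges (S→T): {(0,2), (0,4), (1,4), (1,5)} total cap 51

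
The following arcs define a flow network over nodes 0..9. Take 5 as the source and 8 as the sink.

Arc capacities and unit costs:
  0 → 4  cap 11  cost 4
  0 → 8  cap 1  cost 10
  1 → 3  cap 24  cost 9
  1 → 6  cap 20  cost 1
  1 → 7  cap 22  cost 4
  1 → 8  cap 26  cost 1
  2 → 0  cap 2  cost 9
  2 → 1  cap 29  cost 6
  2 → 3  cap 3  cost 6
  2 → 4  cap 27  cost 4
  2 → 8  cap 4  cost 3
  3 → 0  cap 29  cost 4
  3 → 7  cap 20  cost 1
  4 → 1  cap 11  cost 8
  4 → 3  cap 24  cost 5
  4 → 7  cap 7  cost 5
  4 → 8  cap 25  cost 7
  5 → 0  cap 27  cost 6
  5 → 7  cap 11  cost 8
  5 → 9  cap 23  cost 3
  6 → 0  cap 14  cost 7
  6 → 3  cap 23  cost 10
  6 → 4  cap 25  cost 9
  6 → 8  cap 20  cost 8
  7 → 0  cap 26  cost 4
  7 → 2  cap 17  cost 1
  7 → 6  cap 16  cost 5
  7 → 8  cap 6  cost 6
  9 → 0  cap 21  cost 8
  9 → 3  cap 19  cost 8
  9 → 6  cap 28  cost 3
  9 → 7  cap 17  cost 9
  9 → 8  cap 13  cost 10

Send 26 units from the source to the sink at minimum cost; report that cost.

Minimum cost for 26 units: 343

shortest-cost path #1: 5→7→2→8 push 4 @ unit cost 12 (adds 48)
shortest-cost path #2: 5→9→8 push 13 @ unit cost 13 (adds 169)
shortest-cost path #3: 5→7→8 push 6 @ unit cost 14 (adds 84)
shortest-cost path #4: 5→9→6→8 push 3 @ unit cost 14 (adds 42)
total cost = 343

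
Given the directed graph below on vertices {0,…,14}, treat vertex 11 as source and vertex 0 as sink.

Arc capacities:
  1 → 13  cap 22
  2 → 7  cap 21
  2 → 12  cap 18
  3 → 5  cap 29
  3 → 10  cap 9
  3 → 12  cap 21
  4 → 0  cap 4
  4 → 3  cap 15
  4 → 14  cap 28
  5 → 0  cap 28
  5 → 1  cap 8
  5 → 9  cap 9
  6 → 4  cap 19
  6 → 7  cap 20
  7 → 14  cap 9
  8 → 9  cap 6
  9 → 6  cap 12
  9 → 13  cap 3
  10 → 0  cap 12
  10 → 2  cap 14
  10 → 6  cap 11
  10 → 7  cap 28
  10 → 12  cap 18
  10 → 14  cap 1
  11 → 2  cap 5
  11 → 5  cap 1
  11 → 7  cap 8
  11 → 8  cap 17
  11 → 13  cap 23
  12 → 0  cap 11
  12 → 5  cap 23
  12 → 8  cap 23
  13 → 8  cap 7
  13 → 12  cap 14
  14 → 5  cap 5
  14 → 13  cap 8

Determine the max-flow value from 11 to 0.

Maximum flow value: 31

augment #1: 11→5→0 bottleneck 1, total now 1
augment #2: 11→2→12→0 bottleneck 5, total now 6
augment #3: 11→13→12→0 bottleneck 6, total now 12
augment #4: 11→7→14→5→0 bottleneck 5, total now 17
augment #5: 11→13→12→5→0 bottleneck 8, total now 25
augment #6: 11→8→9→6→4→0 bottleneck 4, total now 29
augment #7: 11→8→9→6→4→3→5→0 bottleneck 2, total now 31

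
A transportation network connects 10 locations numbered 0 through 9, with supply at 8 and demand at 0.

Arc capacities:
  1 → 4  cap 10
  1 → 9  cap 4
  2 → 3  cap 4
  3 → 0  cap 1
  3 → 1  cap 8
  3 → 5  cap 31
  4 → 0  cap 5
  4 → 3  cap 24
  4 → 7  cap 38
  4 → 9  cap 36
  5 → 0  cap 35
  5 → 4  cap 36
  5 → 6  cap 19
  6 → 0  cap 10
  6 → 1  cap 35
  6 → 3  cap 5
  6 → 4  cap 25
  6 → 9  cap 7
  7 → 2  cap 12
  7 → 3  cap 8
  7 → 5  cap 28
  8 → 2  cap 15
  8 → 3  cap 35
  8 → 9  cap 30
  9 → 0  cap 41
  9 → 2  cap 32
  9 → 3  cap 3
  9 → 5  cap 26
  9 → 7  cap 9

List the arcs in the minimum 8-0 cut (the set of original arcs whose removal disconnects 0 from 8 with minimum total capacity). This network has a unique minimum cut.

augment #1: 8→3→0 push 1
augment #2: 8→9→0 push 30
augment #3: 8→3→5→0 push 31
augment #4: 8→3→1→4→0 push 3
augment #5: 8→2→3→1→4→0 push 2
augment #6: 8→2→3→1→9→0 push 2
max flow = 69; residual-reachable set from 8 gives S-side
cut edges (S→T): {(2,3), (8,3), (8,9)} total cap 69

Min-cut arcs: {(2,3), (8,3), (8,9)} (total capacity 69)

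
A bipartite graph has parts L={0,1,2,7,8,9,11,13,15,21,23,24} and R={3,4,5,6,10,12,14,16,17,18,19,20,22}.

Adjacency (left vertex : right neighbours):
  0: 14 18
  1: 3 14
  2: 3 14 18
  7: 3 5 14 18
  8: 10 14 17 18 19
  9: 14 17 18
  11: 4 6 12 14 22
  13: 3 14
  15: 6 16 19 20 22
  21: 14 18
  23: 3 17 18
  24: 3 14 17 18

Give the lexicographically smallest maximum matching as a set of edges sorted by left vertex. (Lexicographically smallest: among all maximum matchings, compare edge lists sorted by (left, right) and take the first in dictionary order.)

Lex-smallest maximum matching: {(0,14), (1,3), (2,18), (7,5), (8,10), (9,17), (11,4), (15,6)}

|M| = 8 (so the lex-smallest maximum matching has 8 edges)
process left vertices in ascending order; for each, take the smallest-labelled available neighbour that still permits 8 edges overall, or leave it unmatched if none does
lex-smallest matching: {0-14, 1-3, 2-18, 7-5, 8-10, 9-17, 11-4, 15-6}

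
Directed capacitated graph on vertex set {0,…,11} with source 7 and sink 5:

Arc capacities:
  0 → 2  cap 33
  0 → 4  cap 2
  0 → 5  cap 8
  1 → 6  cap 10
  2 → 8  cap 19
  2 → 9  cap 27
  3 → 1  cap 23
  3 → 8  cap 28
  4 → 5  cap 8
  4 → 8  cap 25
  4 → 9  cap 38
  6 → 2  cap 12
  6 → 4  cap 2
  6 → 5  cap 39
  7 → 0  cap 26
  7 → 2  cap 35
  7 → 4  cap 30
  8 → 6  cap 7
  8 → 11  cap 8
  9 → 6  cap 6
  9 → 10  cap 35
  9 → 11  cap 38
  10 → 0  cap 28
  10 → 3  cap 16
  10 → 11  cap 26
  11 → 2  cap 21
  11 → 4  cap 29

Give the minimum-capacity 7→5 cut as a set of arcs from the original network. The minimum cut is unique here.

Min-cut arcs: {(0,5), (1,6), (4,5), (8,6), (9,6)} (total capacity 39)

augment #1: 7→0→5 push 8
augment #2: 7→4→5 push 8
augment #3: 7→2→8→6→5 push 7
augment #4: 7→2→9→6→5 push 6
augment #5: 7→2→9→10→3→1→6→5 push 10
max flow = 39; residual-reachable set from 7 gives S-side
cut edges (S→T): {(0,5), (1,6), (4,5), (8,6), (9,6)} total cap 39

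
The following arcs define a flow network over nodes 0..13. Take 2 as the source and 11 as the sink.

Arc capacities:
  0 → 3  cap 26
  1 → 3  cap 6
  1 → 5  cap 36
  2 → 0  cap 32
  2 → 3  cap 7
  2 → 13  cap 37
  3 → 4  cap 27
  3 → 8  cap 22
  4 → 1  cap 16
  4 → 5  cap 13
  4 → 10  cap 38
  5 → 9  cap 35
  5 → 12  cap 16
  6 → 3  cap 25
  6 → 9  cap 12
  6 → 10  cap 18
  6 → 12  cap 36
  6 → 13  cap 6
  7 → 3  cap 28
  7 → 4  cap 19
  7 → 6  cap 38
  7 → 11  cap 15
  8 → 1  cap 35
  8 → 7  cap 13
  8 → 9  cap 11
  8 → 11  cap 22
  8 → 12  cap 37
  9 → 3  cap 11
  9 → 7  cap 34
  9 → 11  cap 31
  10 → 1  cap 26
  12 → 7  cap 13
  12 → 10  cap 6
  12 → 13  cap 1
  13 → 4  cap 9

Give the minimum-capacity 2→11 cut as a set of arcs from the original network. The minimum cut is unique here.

augment #1: 2→3→8→11 push 7
augment #2: 2→0→3→8→11 push 15
augment #3: 2→13→4→5→9→11 push 9
augment #4: 2→0→3→4→5→9→11 push 4
augment #5: 2→0→3→4→1→5→9→11 push 7
max flow = 42; residual-reachable set from 2 gives S-side
cut edges (S→T): {(0,3), (2,3), (13,4)} total cap 42

Min-cut arcs: {(0,3), (2,3), (13,4)} (total capacity 42)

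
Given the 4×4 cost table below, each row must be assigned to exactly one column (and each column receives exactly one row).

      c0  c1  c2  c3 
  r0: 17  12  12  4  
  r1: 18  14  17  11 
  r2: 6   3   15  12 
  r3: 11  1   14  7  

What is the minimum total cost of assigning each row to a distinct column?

Minimum assignment cost: 28

optimal assignment: row0→col3 (cost 4), row1→col2 (cost 17), row2→col0 (cost 6), row3→col1 (cost 1)
total = 4 + 17 + 6 + 1 = 28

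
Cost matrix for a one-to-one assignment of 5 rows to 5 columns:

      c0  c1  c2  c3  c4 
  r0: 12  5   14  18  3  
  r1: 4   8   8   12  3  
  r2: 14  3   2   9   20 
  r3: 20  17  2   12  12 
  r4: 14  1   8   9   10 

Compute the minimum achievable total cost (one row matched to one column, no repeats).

optimal assignment: row0→col4 (cost 3), row1→col0 (cost 4), row2→col3 (cost 9), row3→col2 (cost 2), row4→col1 (cost 1)
total = 3 + 4 + 9 + 2 + 1 = 19

Minimum assignment cost: 19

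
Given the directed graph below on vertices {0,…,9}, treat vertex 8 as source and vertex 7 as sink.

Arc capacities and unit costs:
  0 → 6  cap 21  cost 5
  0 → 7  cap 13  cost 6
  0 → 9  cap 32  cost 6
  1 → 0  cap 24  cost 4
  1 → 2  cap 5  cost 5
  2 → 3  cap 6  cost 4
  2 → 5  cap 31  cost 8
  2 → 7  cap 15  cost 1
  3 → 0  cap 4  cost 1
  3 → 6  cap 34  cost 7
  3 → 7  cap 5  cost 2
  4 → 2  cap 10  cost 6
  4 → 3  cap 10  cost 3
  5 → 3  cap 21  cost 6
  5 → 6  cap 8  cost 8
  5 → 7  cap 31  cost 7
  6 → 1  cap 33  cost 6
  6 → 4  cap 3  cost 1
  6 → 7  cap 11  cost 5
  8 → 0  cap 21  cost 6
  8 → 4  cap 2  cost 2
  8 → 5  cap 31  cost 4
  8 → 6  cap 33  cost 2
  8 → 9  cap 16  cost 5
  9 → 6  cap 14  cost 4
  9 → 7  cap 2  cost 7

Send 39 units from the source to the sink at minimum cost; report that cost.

shortest-cost path #1: 8→6→7 push 11 @ unit cost 7 (adds 77)
shortest-cost path #2: 8→4→3→7 push 2 @ unit cost 7 (adds 14)
shortest-cost path #3: 8→6→4→3→7 push 3 @ unit cost 8 (adds 24)
shortest-cost path #4: 8→5→7 push 23 @ unit cost 11 (adds 253)
total cost = 368

Minimum cost for 39 units: 368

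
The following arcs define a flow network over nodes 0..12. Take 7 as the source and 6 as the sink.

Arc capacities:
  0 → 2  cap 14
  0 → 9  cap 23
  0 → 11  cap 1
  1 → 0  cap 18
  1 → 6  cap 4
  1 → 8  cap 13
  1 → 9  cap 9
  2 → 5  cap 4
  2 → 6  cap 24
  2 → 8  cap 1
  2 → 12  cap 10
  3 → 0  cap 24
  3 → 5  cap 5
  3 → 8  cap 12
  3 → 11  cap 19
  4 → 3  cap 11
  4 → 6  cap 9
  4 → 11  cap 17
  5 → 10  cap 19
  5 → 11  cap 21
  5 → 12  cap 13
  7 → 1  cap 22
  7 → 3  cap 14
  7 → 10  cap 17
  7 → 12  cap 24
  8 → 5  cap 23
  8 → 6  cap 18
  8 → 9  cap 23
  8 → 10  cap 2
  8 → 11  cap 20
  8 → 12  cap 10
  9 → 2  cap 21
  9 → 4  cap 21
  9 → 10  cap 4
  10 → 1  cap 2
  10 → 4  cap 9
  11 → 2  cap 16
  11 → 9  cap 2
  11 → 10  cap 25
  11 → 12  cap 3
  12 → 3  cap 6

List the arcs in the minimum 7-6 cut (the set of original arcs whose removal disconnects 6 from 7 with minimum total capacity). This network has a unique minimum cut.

augment #1: 7→1→6 push 4
augment #2: 7→1→8→6 push 13
augment #3: 7→3→8→6 push 5
augment #4: 7→10→4→6 push 9
augment #5: 7→1→0→2→6 push 5
augment #6: 7→3→0→2→6 push 9
augment #7: 7→10→1→9→2→6 push 2
augment #8: 7→12→3→11→2→6 push 6
max flow = 53; residual-reachable set from 7 gives S-side
cut edges (S→T): {(7,1), (7,3), (10,1), (10,4), (12,3)} total cap 53

Min-cut arcs: {(7,1), (7,3), (10,1), (10,4), (12,3)} (total capacity 53)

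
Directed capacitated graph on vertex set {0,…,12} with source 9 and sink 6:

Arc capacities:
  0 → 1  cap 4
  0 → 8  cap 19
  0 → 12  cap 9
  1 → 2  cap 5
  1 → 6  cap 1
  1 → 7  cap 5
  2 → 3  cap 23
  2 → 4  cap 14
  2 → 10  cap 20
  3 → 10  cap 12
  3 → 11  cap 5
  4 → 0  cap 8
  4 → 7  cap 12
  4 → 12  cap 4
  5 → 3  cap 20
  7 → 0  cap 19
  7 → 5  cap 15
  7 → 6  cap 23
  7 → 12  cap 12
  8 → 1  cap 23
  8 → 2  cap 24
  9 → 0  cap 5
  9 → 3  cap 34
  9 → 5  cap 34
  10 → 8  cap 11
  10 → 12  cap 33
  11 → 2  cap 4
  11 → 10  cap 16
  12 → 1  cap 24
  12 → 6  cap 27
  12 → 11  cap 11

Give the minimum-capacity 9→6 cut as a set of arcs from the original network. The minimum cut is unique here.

augment #1: 9→0→1→6 push 1
augment #2: 9→0→12→6 push 4
augment #3: 9→3→10→12→6 push 12
augment #4: 9→3→11→10→12→6 push 5
max flow = 22; residual-reachable set from 9 gives S-side
cut edges (S→T): {(3,10), (3,11), (9,0)} total cap 22

Min-cut arcs: {(3,10), (3,11), (9,0)} (total capacity 22)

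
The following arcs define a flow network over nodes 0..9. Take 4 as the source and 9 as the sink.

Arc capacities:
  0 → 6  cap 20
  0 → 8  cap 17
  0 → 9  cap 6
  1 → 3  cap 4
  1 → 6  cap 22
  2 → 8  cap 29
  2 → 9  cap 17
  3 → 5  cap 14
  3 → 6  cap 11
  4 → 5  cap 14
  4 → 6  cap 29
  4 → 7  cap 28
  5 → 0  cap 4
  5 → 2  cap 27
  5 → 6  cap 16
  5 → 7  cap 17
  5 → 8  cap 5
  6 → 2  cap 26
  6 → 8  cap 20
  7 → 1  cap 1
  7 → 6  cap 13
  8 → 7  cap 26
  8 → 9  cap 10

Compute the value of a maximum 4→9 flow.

Maximum flow value: 31

augment #1: 4→5→0→9 bottleneck 4, total now 4
augment #2: 4→5→2→9 bottleneck 10, total now 14
augment #3: 4→6→2→9 bottleneck 7, total now 21
augment #4: 4→6→8→9 bottleneck 10, total now 31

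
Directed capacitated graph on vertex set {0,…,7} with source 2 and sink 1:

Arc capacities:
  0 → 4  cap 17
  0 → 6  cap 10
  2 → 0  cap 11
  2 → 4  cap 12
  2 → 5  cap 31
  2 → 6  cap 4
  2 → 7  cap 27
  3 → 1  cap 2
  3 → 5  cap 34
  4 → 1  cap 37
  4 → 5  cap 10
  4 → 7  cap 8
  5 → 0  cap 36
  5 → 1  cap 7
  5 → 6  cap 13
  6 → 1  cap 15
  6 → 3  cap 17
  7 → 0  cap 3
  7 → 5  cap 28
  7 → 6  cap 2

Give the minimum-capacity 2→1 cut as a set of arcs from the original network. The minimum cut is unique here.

Min-cut arcs: {(0,4), (2,4), (3,1), (5,1), (6,1)} (total capacity 53)

augment #1: 2→4→1 push 12
augment #2: 2→5→1 push 7
augment #3: 2→6→1 push 4
augment #4: 2→0→4→1 push 11
augment #5: 2→5→6→1 push 11
augment #6: 2→5→0→4→1 push 6
augment #7: 2→5→6→3→1 push 2
max flow = 53; residual-reachable set from 2 gives S-side
cut edges (S→T): {(0,4), (2,4), (3,1), (5,1), (6,1)} total cap 53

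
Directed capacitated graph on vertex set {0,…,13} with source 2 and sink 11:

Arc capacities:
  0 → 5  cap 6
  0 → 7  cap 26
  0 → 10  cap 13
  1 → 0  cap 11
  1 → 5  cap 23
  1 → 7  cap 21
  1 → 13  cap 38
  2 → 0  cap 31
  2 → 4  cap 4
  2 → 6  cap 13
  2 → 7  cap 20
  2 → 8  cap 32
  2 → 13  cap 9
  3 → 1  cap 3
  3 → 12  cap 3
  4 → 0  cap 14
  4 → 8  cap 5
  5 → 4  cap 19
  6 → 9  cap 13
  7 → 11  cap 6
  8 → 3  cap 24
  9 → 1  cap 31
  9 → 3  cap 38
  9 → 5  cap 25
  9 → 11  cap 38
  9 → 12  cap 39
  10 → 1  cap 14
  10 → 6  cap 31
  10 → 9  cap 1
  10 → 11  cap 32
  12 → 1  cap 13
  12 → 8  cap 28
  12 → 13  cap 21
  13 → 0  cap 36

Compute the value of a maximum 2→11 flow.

Maximum flow value: 32

augment #1: 2→7→11 bottleneck 6, total now 6
augment #2: 2→0→10→11 bottleneck 13, total now 19
augment #3: 2→6→9→11 bottleneck 13, total now 32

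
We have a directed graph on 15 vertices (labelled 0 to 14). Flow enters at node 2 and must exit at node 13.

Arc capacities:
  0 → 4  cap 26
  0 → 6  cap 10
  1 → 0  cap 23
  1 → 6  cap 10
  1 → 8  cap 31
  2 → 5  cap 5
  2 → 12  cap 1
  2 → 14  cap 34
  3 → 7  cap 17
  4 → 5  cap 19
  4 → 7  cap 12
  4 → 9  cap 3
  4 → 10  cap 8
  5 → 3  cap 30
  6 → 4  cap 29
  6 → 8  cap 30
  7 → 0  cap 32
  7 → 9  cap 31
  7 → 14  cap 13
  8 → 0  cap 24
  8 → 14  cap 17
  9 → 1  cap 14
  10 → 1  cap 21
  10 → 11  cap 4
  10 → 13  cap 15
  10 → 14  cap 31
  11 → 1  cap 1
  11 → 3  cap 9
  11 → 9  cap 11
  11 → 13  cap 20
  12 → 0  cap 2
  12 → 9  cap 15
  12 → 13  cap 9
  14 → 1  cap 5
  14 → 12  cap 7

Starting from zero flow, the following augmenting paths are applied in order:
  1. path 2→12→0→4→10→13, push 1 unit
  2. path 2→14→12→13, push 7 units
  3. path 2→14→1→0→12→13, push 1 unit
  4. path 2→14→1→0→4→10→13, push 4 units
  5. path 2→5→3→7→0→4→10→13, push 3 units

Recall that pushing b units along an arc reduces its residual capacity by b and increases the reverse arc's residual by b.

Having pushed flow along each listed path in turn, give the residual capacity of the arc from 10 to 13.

Residual capacity of (10,13): 7

after path 1 (2→12→0→4→10→13, push 1): res(10,13)=14
after path 2 (2→14→12→13, push 7): res(10,13)=14
after path 3 (2→14→1→0→12→13, push 1): res(10,13)=14
after path 4 (2→14→1→0→4→10→13, push 4): res(10,13)=10
after path 5 (2→5→3→7→0→4→10→13, push 3): res(10,13)=7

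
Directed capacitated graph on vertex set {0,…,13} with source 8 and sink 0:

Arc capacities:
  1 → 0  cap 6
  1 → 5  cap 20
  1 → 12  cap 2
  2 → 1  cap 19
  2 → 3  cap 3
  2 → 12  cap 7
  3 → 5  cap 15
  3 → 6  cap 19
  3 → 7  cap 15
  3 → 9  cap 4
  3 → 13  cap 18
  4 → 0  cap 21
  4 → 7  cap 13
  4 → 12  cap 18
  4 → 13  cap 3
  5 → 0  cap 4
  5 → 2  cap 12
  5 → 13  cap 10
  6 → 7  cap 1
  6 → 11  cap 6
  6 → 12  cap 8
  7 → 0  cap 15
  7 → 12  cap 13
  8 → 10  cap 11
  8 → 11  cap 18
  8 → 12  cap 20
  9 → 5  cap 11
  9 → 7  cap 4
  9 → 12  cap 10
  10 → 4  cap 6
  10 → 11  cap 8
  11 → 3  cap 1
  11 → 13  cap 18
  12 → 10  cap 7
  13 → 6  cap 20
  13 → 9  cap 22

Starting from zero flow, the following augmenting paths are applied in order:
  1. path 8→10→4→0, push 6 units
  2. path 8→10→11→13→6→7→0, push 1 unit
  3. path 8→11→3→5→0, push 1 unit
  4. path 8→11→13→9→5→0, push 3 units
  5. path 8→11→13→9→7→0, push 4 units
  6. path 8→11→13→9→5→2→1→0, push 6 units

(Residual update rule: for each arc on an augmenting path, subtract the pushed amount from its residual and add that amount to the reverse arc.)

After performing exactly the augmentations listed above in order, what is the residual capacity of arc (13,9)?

after path 1 (8→10→4→0, push 6): res(13,9)=22
after path 2 (8→10→11→13→6→7→0, push 1): res(13,9)=22
after path 3 (8→11→3→5→0, push 1): res(13,9)=22
after path 4 (8→11→13→9→5→0, push 3): res(13,9)=19
after path 5 (8→11→13→9→7→0, push 4): res(13,9)=15
after path 6 (8→11→13→9→5→2→1→0, push 6): res(13,9)=9

Residual capacity of (13,9): 9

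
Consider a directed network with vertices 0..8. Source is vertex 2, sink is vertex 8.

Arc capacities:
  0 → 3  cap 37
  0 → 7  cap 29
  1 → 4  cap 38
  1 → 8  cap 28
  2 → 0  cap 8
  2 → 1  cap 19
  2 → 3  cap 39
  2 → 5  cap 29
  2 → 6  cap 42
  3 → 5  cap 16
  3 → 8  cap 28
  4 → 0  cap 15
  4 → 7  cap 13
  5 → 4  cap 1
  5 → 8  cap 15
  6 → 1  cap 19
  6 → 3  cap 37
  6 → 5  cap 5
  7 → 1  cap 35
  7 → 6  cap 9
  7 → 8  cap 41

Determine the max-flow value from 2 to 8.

Maximum flow value: 90

augment #1: 2→1→8 bottleneck 19, total now 19
augment #2: 2→3→8 bottleneck 28, total now 47
augment #3: 2→5→8 bottleneck 15, total now 62
augment #4: 2→0→7→8 bottleneck 8, total now 70
augment #5: 2→6→1→8 bottleneck 9, total now 79
augment #6: 2→5→4→7→8 bottleneck 1, total now 80
augment #7: 2→6→1→4→7→8 bottleneck 10, total now 90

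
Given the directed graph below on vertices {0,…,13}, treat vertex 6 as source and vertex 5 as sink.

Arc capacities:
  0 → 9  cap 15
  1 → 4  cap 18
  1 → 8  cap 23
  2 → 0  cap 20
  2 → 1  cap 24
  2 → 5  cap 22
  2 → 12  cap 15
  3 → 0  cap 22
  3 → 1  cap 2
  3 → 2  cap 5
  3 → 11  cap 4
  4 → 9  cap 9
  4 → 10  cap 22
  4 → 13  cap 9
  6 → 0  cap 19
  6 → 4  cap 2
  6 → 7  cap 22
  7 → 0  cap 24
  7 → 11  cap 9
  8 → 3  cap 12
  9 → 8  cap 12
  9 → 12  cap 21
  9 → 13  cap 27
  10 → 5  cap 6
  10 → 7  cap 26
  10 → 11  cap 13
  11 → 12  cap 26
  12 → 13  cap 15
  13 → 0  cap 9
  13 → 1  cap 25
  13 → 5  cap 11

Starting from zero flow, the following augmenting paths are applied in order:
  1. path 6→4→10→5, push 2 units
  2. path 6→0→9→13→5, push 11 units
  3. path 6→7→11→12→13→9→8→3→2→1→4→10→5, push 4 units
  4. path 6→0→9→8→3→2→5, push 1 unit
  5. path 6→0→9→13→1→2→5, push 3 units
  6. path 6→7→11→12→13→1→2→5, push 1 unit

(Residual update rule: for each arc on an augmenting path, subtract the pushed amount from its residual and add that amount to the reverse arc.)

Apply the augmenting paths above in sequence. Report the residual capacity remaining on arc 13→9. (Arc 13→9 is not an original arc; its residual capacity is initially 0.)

Residual capacity of (13,9): 10

after path 1 (6→4→10→5, push 2): res(13,9)=0
after path 2 (6→0→9→13→5, push 11): res(13,9)=11
after path 3 (6→7→11→12→13→9→8→3→2→1→4→10→5, push 4): res(13,9)=7
after path 4 (6→0→9→8→3→2→5, push 1): res(13,9)=7
after path 5 (6→0→9→13→1→2→5, push 3): res(13,9)=10
after path 6 (6→7→11→12→13→1→2→5, push 1): res(13,9)=10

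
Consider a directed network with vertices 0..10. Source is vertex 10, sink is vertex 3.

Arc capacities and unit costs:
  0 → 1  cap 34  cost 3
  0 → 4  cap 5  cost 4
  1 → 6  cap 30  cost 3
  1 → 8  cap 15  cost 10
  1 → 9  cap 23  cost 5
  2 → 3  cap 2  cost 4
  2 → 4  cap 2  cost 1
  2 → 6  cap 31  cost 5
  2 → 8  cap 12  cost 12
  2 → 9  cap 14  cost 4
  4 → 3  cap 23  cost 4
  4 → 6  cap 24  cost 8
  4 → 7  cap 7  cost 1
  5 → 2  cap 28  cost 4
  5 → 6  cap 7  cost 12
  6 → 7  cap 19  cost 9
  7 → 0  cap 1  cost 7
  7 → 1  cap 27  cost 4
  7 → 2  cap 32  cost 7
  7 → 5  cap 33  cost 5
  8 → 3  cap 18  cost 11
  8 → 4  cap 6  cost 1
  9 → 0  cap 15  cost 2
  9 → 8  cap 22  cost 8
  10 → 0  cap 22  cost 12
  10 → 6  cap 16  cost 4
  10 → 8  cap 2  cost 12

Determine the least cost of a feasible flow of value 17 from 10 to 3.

Minimum cost for 17 units: 424

shortest-cost path #1: 10→8→4→3 push 2 @ unit cost 17 (adds 34)
shortest-cost path #2: 10→0→4→3 push 5 @ unit cost 20 (adds 100)
shortest-cost path #3: 10→6→7→2→3 push 2 @ unit cost 24 (adds 48)
shortest-cost path #4: 10→6→7→2→4→3 push 2 @ unit cost 25 (adds 50)
shortest-cost path #5: 10→0→1→8→4→3 push 4 @ unit cost 30 (adds 120)
shortest-cost path #6: 10→0→1→8→3 push 2 @ unit cost 36 (adds 72)
total cost = 424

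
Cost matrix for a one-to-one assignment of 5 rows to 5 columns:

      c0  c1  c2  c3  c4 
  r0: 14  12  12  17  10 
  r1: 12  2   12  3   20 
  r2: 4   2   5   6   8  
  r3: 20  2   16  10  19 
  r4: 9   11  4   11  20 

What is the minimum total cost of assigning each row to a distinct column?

Minimum assignment cost: 23

optimal assignment: row0→col4 (cost 10), row1→col3 (cost 3), row2→col0 (cost 4), row3→col1 (cost 2), row4→col2 (cost 4)
total = 10 + 3 + 4 + 2 + 4 = 23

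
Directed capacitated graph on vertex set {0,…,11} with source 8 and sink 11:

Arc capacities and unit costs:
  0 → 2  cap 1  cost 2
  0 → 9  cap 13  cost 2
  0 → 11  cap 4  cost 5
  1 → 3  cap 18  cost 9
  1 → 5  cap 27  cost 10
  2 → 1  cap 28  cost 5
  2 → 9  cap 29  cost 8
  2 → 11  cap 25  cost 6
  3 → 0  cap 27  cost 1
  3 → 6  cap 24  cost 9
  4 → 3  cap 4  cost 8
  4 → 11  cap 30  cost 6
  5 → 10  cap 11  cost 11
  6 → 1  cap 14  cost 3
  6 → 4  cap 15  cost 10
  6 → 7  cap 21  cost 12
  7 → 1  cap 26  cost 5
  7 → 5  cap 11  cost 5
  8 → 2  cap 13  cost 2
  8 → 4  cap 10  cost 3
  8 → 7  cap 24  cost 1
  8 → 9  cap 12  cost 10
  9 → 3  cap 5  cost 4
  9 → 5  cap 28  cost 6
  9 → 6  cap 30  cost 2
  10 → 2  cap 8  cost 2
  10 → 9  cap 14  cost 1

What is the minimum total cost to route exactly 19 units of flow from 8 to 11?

shortest-cost path #1: 8→2→11 push 13 @ unit cost 8 (adds 104)
shortest-cost path #2: 8→4→11 push 6 @ unit cost 9 (adds 54)
total cost = 158

Minimum cost for 19 units: 158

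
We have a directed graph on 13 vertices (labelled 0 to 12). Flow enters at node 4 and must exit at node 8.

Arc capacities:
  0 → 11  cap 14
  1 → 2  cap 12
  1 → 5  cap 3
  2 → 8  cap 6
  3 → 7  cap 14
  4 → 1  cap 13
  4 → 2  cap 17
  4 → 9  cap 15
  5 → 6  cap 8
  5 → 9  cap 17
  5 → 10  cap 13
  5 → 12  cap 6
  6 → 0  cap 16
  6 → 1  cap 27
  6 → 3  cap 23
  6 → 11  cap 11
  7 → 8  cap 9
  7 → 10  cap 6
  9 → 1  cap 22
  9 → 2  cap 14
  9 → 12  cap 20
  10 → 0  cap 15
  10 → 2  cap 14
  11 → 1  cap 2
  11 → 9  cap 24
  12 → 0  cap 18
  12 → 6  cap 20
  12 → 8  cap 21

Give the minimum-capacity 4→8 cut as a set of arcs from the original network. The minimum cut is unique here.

augment #1: 4→2→8 push 6
augment #2: 4→9→12→8 push 15
augment #3: 4→1→5→12→8 push 3
max flow = 24; residual-reachable set from 4 gives S-side
cut edges (S→T): {(1,5), (2,8), (4,9)} total cap 24

Min-cut arcs: {(1,5), (2,8), (4,9)} (total capacity 24)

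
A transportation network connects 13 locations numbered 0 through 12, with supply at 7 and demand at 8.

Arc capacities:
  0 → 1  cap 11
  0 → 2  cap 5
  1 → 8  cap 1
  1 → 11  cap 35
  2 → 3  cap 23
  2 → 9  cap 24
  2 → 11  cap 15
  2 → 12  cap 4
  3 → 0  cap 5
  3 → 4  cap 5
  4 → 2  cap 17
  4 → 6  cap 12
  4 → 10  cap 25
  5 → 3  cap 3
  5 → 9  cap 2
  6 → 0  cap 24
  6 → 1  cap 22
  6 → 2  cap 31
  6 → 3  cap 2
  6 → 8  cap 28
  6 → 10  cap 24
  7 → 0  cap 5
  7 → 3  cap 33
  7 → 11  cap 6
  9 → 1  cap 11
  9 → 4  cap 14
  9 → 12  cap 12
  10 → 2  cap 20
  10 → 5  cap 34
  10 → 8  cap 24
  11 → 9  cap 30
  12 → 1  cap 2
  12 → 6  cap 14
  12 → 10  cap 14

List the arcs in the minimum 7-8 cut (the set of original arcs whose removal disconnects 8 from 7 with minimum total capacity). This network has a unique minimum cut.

augment #1: 7→0→1→8 push 1
augment #2: 7→3→4→6→8 push 5
augment #3: 7→0→2→12→6→8 push 4
augment #4: 7→11→9→4→6→8 push 6
augment #5: 7→3→0→2→9→4→6→8 push 1
augment #6: 7→3→0→1→11→9→4→10→8 push 4
max flow = 21; residual-reachable set from 7 gives S-side
cut edges (S→T): {(3,0), (3,4), (7,0), (7,11)} total cap 21

Min-cut arcs: {(3,0), (3,4), (7,0), (7,11)} (total capacity 21)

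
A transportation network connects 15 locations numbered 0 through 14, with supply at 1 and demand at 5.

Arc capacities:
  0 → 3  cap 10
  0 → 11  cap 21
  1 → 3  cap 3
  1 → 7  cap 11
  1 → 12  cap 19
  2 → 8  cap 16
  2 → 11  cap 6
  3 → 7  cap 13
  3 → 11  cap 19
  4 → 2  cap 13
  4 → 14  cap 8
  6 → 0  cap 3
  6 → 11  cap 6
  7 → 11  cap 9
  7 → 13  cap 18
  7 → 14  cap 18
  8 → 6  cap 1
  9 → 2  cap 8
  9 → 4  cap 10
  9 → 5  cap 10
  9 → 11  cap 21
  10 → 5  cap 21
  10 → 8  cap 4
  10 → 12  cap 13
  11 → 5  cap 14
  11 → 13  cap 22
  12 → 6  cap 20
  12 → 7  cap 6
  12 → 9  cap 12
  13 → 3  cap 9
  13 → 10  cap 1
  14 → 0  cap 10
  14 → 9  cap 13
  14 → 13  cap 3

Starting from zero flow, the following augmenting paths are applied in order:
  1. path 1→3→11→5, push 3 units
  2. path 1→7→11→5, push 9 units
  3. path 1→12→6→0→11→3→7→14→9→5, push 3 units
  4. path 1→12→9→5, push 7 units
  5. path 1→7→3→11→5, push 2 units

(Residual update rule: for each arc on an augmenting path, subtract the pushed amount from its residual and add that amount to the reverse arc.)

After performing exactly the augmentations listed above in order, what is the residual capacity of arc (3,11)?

Residual capacity of (3,11): 17

after path 1 (1→3→11→5, push 3): res(3,11)=16
after path 2 (1→7→11→5, push 9): res(3,11)=16
after path 3 (1→12→6→0→11→3→7→14→9→5, push 3): res(3,11)=19
after path 4 (1→12→9→5, push 7): res(3,11)=19
after path 5 (1→7→3→11→5, push 2): res(3,11)=17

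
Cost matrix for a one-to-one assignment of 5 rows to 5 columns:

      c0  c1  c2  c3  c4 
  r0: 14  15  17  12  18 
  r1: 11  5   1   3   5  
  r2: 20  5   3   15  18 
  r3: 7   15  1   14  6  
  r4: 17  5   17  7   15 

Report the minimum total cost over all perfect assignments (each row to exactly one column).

Minimum assignment cost: 31

optimal assignment: row0→col0 (cost 14), row1→col3 (cost 3), row2→col2 (cost 3), row3→col4 (cost 6), row4→col1 (cost 5)
total = 14 + 3 + 3 + 6 + 5 = 31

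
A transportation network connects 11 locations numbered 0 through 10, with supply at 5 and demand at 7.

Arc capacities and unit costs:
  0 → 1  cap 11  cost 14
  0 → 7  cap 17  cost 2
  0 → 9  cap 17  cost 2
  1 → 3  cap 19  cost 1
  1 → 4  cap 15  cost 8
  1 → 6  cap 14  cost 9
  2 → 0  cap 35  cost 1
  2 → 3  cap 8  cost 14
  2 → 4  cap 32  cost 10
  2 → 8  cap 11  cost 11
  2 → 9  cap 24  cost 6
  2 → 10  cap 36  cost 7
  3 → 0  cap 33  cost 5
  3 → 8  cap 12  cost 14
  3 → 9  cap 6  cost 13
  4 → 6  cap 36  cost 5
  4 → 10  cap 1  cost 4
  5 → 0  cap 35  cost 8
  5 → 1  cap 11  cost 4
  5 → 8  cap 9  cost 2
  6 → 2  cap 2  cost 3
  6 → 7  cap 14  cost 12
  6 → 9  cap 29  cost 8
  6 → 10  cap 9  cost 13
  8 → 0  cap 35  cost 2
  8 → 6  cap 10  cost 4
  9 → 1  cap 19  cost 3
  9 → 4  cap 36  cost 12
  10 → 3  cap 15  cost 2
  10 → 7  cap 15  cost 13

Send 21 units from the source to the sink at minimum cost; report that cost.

Minimum cost for 21 units: 222

shortest-cost path #1: 5→8→0→7 push 9 @ unit cost 6 (adds 54)
shortest-cost path #2: 5→0→7 push 8 @ unit cost 10 (adds 80)
shortest-cost path #3: 5→0→8→6→7 push 4 @ unit cost 22 (adds 88)
total cost = 222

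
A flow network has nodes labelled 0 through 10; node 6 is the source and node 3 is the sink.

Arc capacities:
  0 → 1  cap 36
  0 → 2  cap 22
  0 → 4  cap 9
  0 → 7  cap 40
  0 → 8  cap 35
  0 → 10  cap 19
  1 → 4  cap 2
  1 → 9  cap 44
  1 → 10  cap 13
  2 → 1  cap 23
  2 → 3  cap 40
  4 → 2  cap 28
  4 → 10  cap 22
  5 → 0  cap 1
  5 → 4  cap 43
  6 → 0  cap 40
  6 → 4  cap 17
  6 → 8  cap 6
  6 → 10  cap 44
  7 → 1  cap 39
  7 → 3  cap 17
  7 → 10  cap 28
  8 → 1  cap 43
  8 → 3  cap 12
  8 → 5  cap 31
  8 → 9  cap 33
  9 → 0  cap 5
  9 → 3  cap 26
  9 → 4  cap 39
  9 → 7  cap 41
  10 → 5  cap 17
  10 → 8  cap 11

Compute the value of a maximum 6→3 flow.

Maximum flow value: 86

augment #1: 6→8→3 bottleneck 6, total now 6
augment #2: 6→0→2→3 bottleneck 22, total now 28
augment #3: 6→0→7→3 bottleneck 17, total now 45
augment #4: 6→0→8→3 bottleneck 1, total now 46
augment #5: 6→4→2→3 bottleneck 17, total now 63
augment #6: 6→10→8→3 bottleneck 5, total now 68
augment #7: 6→10→8→9→3 bottleneck 6, total now 74
augment #8: 6→10→5→4→2→3 bottleneck 1, total now 75
augment #9: 6→10→5→0→1→9→3 bottleneck 1, total now 76
augment #10: 6→10→5→4→2→1→9→3 bottleneck 10, total now 86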